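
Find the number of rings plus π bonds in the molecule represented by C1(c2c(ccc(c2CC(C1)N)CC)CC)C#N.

Molecular formula from the SMILES: C15H20N2.
DoU = (2C + 2 + N − H − X)/2 = (2·15 + 2 + 2 − 20 − 0)/2 = 14/2 = 7.
(Structurally: 2 ring(s) + 5 π bond(s) = 7.)

7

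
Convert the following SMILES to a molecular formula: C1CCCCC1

C6H12

Heavy atoms from the SMILES: 6 C.
Implicit hydrogens by atom environment:
  6 × C: 2 H each → 12
  Total hydrogens = 12.
Molecular formula: C6H12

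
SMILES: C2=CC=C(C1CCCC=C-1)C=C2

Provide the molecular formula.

C12H14

Heavy atoms from the SMILES: 12 C.
Implicit hydrogens by atom environment:
  5 × C (aromatic): 1 H each → 5
  3 × C: 2 H each → 6
  3 × C: 1 H each → 3
  1 × C (aromatic): no H
  Total hydrogens = 14.
Molecular formula: C12H14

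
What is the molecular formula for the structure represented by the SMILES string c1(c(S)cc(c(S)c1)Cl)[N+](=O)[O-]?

Heavy atoms from the SMILES: 6 C, 1 Cl, 1 N, 2 O, 2 S.
Implicit hydrogens by atom environment:
  4 × C (aromatic): no H
  2 × C (aromatic): 1 H each → 2
  2 × S: 1 H each → 2
  1 × Cl: no H
  1 × N (charge +1): no H
  1 × O: no H
  1 × O (charge -1): no H
  Total hydrogens = 4.
Molecular formula: C6H4ClNO2S2

C6H4ClNO2S2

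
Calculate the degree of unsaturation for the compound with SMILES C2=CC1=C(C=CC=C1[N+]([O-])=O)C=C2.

Molecular formula from the SMILES: C10H7NO2.
DoU = (2C + 2 + N − H − X)/2 = (2·10 + 2 + 1 − 7 − 0)/2 = 16/2 = 8.
(Structurally: 2 ring(s) + 6 π bond(s) = 8.)

8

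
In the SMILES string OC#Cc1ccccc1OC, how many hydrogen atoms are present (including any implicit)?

8

Hydrogens are implicit in SMILES; fill each atom to its normal valence:
  4 × C (aromatic): 1 H each → 4
  2 × C (aromatic): no H
  2 × C: no H
  1 × C: 3 H
  1 × O: 1 H
  1 × O: no H
  Total hydrogens = 8.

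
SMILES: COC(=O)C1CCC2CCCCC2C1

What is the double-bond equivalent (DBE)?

3

Molecular formula from the SMILES: C12H20O2.
DoU = (2C + 2 + N − H − X)/2 = (2·12 + 2 + 0 − 20 − 0)/2 = 6/2 = 3.
(Structurally: 2 ring(s) + 1 π bond(s) = 3.)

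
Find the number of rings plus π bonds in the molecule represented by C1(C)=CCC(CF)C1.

Molecular formula from the SMILES: C7H11F.
DoU = (2C + 2 + N − H − X)/2 = (2·7 + 2 + 0 − 11 − 1)/2 = 4/2 = 2.
(Structurally: 1 ring(s) + 1 π bond(s) = 2.)

2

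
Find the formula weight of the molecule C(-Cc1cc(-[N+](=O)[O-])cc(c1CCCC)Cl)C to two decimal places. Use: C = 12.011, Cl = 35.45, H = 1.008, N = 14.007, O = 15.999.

255.74

Molecular formula: C13H18ClNO2.
M = 13×12.011 + 1×35.45 + 18×1.008 + 1×14.007 + 2×15.999 = 255.74 g/mol.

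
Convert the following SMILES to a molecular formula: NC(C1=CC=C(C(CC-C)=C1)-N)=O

C10H14N2O

Heavy atoms from the SMILES: 10 C, 2 N, 1 O.
Implicit hydrogens by atom environment:
  3 × C (aromatic): 1 H each → 3
  3 × C (aromatic): no H
  2 × C: 2 H each → 4
  2 × N: 2 H each → 4
  1 × C: 3 H
  1 × C: no H
  1 × O: no H
  Total hydrogens = 14.
Molecular formula: C10H14N2O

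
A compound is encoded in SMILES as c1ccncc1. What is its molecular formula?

C5H5N

Heavy atoms from the SMILES: 5 C, 1 N.
Implicit hydrogens by atom environment:
  5 × C (aromatic): 1 H each → 5
  1 × N (aromatic): no H
  Total hydrogens = 5.
Molecular formula: C5H5N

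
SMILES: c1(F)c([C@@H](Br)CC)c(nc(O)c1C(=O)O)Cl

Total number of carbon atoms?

9

The symbol for carbon appears 9 times in the SMILES. Lowercase c denotes aromatic carbon and counts toward C.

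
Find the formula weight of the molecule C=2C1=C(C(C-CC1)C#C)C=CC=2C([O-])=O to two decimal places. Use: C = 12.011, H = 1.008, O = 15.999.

199.23

Molecular formula: C13H11O2-.
M = 13×12.011 + 11×1.008 + 2×15.999 = 199.23 g/mol.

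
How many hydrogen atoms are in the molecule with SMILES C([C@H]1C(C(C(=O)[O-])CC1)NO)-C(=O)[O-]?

11

Hydrogens are implicit in SMILES; fill each atom to its normal valence:
  3 × C: 2 H each → 6
  3 × C: 1 H each → 3
  2 × C: no H
  2 × O: no H
  2 × O (charge -1): no H
  1 × N: 1 H
  1 × O: 1 H
  Total hydrogens = 11.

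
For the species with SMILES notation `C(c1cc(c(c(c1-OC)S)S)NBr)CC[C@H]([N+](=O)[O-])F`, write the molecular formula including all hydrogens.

C11H14BrFN2O3S2

Heavy atoms from the SMILES: 1 Br, 11 C, 1 F, 2 N, 3 O, 2 S.
Implicit hydrogens by atom environment:
  5 × C (aromatic): no H
  3 × C: 2 H each → 6
  2 × O: no H
  2 × S: 1 H each → 2
  1 × Br: no H
  1 × C: 3 H
  1 × C (aromatic): 1 H
  1 × C: 1 H
  1 × F: no H
  1 × N: 1 H
  1 × N (charge +1): no H
  1 × O (charge -1): no H
  Total hydrogens = 14.
Molecular formula: C11H14BrFN2O3S2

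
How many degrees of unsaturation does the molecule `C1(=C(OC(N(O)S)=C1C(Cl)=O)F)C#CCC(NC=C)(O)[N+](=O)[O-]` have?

Molecular formula from the SMILES: C11H9ClFN3O6S.
DoU = (2C + 2 + N − H − X)/2 = (2·11 + 2 + 3 − 9 − 2)/2 = 16/2 = 8.
(Structurally: 1 ring(s) + 7 π bond(s) = 8.)

8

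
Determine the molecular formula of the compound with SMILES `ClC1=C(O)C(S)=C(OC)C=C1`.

Heavy atoms from the SMILES: 7 C, 1 Cl, 2 O, 1 S.
Implicit hydrogens by atom environment:
  4 × C (aromatic): no H
  2 × C (aromatic): 1 H each → 2
  1 × C: 3 H
  1 × Cl: no H
  1 × O: 1 H
  1 × O: no H
  1 × S: 1 H
  Total hydrogens = 7.
Molecular formula: C7H7ClO2S

C7H7ClO2S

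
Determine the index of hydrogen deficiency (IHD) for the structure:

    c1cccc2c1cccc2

Molecular formula from the SMILES: C10H8.
DoU = (2C + 2 + N − H − X)/2 = (2·10 + 2 + 0 − 8 − 0)/2 = 14/2 = 7.
(Structurally: 2 ring(s) + 5 π bond(s) = 7.)

7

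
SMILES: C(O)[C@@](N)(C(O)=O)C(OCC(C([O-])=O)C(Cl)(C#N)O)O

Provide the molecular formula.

C9H12ClN2O8-

Heavy atoms from the SMILES: 9 C, 1 Cl, 2 N, 8 O.
Implicit hydrogens by atom environment:
  5 × C: no H
  4 × O: 1 H each → 4
  3 × O: no H
  2 × C: 2 H each → 4
  2 × C: 1 H each → 2
  1 × Cl: no H
  1 × N: 2 H
  1 × N: no H
  1 × O (charge -1): no H
  Total hydrogens = 12.
Net charge -1.
Molecular formula: C9H12ClN2O8-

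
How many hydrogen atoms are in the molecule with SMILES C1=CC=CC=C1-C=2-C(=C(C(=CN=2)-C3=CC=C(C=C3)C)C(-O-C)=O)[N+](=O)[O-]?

Hydrogens are implicit in SMILES; fill each atom to its normal valence:
  10 × C (aromatic): 1 H each → 10
  7 × C (aromatic): no H
  3 × O: no H
  2 × C: 3 H each → 6
  1 × C: no H
  1 × N (aromatic): no H
  1 × N (charge +1): no H
  1 × O (charge -1): no H
  Total hydrogens = 16.

16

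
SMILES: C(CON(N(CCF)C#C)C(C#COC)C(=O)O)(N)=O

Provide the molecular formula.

Heavy atoms from the SMILES: 11 C, 1 F, 3 N, 5 O.
Implicit hydrogens by atom environment:
  5 × C: no H
  4 × O: no H
  3 × C: 2 H each → 6
  2 × C: 1 H each → 2
  2 × N: no H
  1 × C: 3 H
  1 × F: no H
  1 × N: 2 H
  1 × O: 1 H
  Total hydrogens = 14.
Molecular formula: C11H14FN3O5

C11H14FN3O5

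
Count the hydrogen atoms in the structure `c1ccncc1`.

5

Hydrogens are implicit in SMILES; fill each atom to its normal valence:
  5 × C (aromatic): 1 H each → 5
  1 × N (aromatic): no H
  Total hydrogens = 5.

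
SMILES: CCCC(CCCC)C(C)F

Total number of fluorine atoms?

The symbol for fluorine appears 1 time in the SMILES.

1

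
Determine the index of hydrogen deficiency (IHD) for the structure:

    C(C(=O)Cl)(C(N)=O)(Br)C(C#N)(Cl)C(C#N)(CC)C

Molecular formula from the SMILES: C10H10BrCl2N3O2.
DoU = (2C + 2 + N − H − X)/2 = (2·10 + 2 + 3 − 10 − 3)/2 = 12/2 = 6.
(Structurally: 0 ring(s) + 6 π bond(s) = 6.)

6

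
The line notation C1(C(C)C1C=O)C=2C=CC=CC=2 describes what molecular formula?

C11H12O

Heavy atoms from the SMILES: 11 C, 1 O.
Implicit hydrogens by atom environment:
  5 × C (aromatic): 1 H each → 5
  4 × C: 1 H each → 4
  1 × C: 3 H
  1 × C (aromatic): no H
  1 × O: no H
  Total hydrogens = 12.
Molecular formula: C11H12O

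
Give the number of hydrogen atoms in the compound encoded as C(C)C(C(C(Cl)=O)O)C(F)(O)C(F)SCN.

14

Hydrogens are implicit in SMILES; fill each atom to its normal valence:
  3 × C: 1 H each → 3
  2 × C: 2 H each → 4
  2 × C: no H
  2 × F: no H
  2 × O: 1 H each → 2
  1 × C: 3 H
  1 × Cl: no H
  1 × N: 2 H
  1 × O: no H
  1 × S: no H
  Total hydrogens = 14.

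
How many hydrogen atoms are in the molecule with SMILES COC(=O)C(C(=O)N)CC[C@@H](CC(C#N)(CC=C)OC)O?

22

Hydrogens are implicit in SMILES; fill each atom to its normal valence:
  5 × C: 2 H each → 10
  4 × C: no H
  4 × O: no H
  3 × C: 1 H each → 3
  2 × C: 3 H each → 6
  1 × N: 2 H
  1 × N: no H
  1 × O: 1 H
  Total hydrogens = 22.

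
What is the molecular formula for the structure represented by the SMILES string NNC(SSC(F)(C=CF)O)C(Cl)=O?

C5H7ClF2N2O2S2

Heavy atoms from the SMILES: 5 C, 1 Cl, 2 F, 2 N, 2 O, 2 S.
Implicit hydrogens by atom environment:
  3 × C: 1 H each → 3
  2 × C: no H
  2 × F: no H
  2 × S: no H
  1 × Cl: no H
  1 × N: 2 H
  1 × N: 1 H
  1 × O: 1 H
  1 × O: no H
  Total hydrogens = 7.
Molecular formula: C5H7ClF2N2O2S2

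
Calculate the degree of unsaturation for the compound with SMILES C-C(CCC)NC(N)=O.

1

Molecular formula from the SMILES: C6H14N2O.
DoU = (2C + 2 + N − H − X)/2 = (2·6 + 2 + 2 − 14 − 0)/2 = 2/2 = 1.
(Structurally: 0 ring(s) + 1 π bond(s) = 1.)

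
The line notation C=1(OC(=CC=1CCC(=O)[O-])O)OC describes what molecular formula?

Heavy atoms from the SMILES: 8 C, 5 O.
Implicit hydrogens by atom environment:
  3 × C (aromatic): no H
  2 × C: 2 H each → 4
  2 × O: no H
  1 × C: 3 H
  1 × C (aromatic): 1 H
  1 × C: no H
  1 × O: 1 H
  1 × O (aromatic): no H
  1 × O (charge -1): no H
  Total hydrogens = 9.
Net charge -1.
Molecular formula: C8H9O5-

C8H9O5-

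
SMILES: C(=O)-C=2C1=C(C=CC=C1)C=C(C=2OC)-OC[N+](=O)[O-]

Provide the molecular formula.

Heavy atoms from the SMILES: 13 C, 1 N, 5 O.
Implicit hydrogens by atom environment:
  5 × C (aromatic): 1 H each → 5
  5 × C (aromatic): no H
  4 × O: no H
  1 × C: 3 H
  1 × C: 2 H
  1 × C: 1 H
  1 × N (charge +1): no H
  1 × O (charge -1): no H
  Total hydrogens = 11.
Molecular formula: C13H11NO5

C13H11NO5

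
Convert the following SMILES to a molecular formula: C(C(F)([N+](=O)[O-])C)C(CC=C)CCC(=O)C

Heavy atoms from the SMILES: 11 C, 1 F, 1 N, 3 O.
Implicit hydrogens by atom environment:
  5 × C: 2 H each → 10
  2 × C: 3 H each → 6
  2 × C: 1 H each → 2
  2 × C: no H
  2 × O: no H
  1 × F: no H
  1 × N (charge +1): no H
  1 × O (charge -1): no H
  Total hydrogens = 18.
Molecular formula: C11H18FNO3

C11H18FNO3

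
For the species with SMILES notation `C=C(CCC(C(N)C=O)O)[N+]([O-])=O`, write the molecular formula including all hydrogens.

Heavy atoms from the SMILES: 7 C, 2 N, 4 O.
Implicit hydrogens by atom environment:
  3 × C: 2 H each → 6
  3 × C: 1 H each → 3
  2 × O: no H
  1 × C: no H
  1 × N: 2 H
  1 × N (charge +1): no H
  1 × O: 1 H
  1 × O (charge -1): no H
  Total hydrogens = 12.
Molecular formula: C7H12N2O4

C7H12N2O4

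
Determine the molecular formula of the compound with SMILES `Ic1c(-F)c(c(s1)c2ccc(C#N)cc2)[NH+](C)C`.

Heavy atoms from the SMILES: 13 C, 1 F, 1 I, 2 N, 1 S.
Implicit hydrogens by atom environment:
  6 × C (aromatic): no H
  4 × C (aromatic): 1 H each → 4
  2 × C: 3 H each → 6
  1 × C: no H
  1 × F: no H
  1 × I: no H
  1 × N (charge +1): 1 H
  1 × N: no H
  1 × S (aromatic): no H
  Total hydrogens = 11.
Net charge +1.
Molecular formula: C13H11FIN2S+

C13H11FIN2S+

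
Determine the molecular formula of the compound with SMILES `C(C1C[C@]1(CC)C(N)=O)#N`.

Heavy atoms from the SMILES: 7 C, 2 N, 1 O.
Implicit hydrogens by atom environment:
  3 × C: no H
  2 × C: 2 H each → 4
  1 × C: 3 H
  1 × C: 1 H
  1 × N: 2 H
  1 × N: no H
  1 × O: no H
  Total hydrogens = 10.
Molecular formula: C7H10N2O

C7H10N2O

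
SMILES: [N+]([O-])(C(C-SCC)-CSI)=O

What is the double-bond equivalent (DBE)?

1

Molecular formula from the SMILES: C5H10INO2S2.
DoU = (2C + 2 + N − H − X)/2 = (2·5 + 2 + 1 − 10 − 1)/2 = 2/2 = 1.
(Structurally: 0 ring(s) + 1 π bond(s) = 1.)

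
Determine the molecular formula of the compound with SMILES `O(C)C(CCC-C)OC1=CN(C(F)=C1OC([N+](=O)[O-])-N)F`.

Heavy atoms from the SMILES: 11 C, 2 F, 3 N, 5 O.
Implicit hydrogens by atom environment:
  4 × O: no H
  3 × C: 2 H each → 6
  3 × C (aromatic): no H
  2 × C: 3 H each → 6
  2 × C: 1 H each → 2
  2 × F: no H
  1 × C (aromatic): 1 H
  1 × N: 2 H
  1 × N (aromatic): no H
  1 × N (charge +1): no H
  1 × O (charge -1): no H
  Total hydrogens = 17.
Molecular formula: C11H17F2N3O5

C11H17F2N3O5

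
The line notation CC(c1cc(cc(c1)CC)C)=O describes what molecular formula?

Heavy atoms from the SMILES: 11 C, 1 O.
Implicit hydrogens by atom environment:
  3 × C: 3 H each → 9
  3 × C (aromatic): 1 H each → 3
  3 × C (aromatic): no H
  1 × C: 2 H
  1 × C: no H
  1 × O: no H
  Total hydrogens = 14.
Molecular formula: C11H14O

C11H14O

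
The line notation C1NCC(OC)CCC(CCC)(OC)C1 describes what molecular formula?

Heavy atoms from the SMILES: 12 C, 1 N, 2 O.
Implicit hydrogens by atom environment:
  7 × C: 2 H each → 14
  3 × C: 3 H each → 9
  2 × O: no H
  1 × C: 1 H
  1 × C: no H
  1 × N: 1 H
  Total hydrogens = 25.
Molecular formula: C12H25NO2

C12H25NO2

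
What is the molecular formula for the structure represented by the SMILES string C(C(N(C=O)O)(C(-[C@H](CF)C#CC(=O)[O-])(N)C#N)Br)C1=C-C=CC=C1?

C16H14BrFN3O4-

Heavy atoms from the SMILES: 1 Br, 16 C, 1 F, 3 N, 4 O.
Implicit hydrogens by atom environment:
  6 × C: no H
  5 × C (aromatic): 1 H each → 5
  2 × C: 2 H each → 4
  2 × C: 1 H each → 2
  2 × N: no H
  2 × O: no H
  1 × Br: no H
  1 × C (aromatic): no H
  1 × F: no H
  1 × N: 2 H
  1 × O: 1 H
  1 × O (charge -1): no H
  Total hydrogens = 14.
Net charge -1.
Molecular formula: C16H14BrFN3O4-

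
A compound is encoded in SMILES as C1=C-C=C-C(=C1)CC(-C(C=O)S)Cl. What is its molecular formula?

Heavy atoms from the SMILES: 10 C, 1 Cl, 1 O, 1 S.
Implicit hydrogens by atom environment:
  5 × C (aromatic): 1 H each → 5
  3 × C: 1 H each → 3
  1 × C: 2 H
  1 × C (aromatic): no H
  1 × Cl: no H
  1 × O: no H
  1 × S: 1 H
  Total hydrogens = 11.
Molecular formula: C10H11ClOS

C10H11ClOS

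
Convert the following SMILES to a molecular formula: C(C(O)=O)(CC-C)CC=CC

Heavy atoms from the SMILES: 9 C, 2 O.
Implicit hydrogens by atom environment:
  3 × C: 2 H each → 6
  3 × C: 1 H each → 3
  2 × C: 3 H each → 6
  1 × C: no H
  1 × O: 1 H
  1 × O: no H
  Total hydrogens = 16.
Molecular formula: C9H16O2

C9H16O2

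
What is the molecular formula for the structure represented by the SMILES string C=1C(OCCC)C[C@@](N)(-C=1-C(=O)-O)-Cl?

Heavy atoms from the SMILES: 9 C, 1 Cl, 1 N, 3 O.
Implicit hydrogens by atom environment:
  3 × C: 2 H each → 6
  3 × C: no H
  2 × C: 1 H each → 2
  2 × O: no H
  1 × C: 3 H
  1 × Cl: no H
  1 × N: 2 H
  1 × O: 1 H
  Total hydrogens = 14.
Molecular formula: C9H14ClNO3

C9H14ClNO3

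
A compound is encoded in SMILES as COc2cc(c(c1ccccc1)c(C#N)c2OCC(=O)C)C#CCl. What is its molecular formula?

C19H14ClNO3

Heavy atoms from the SMILES: 19 C, 1 Cl, 1 N, 3 O.
Implicit hydrogens by atom environment:
  6 × C (aromatic): 1 H each → 6
  6 × C (aromatic): no H
  4 × C: no H
  3 × O: no H
  2 × C: 3 H each → 6
  1 × C: 2 H
  1 × Cl: no H
  1 × N: no H
  Total hydrogens = 14.
Molecular formula: C19H14ClNO3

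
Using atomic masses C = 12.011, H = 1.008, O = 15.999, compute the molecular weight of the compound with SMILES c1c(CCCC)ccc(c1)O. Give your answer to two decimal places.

150.22

Molecular formula: C10H14O.
M = 10×12.011 + 14×1.008 + 1×15.999 = 150.22 g/mol.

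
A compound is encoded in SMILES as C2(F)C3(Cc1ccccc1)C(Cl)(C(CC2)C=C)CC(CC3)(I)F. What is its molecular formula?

Heavy atoms from the SMILES: 19 C, 1 Cl, 2 F, 1 I.
Implicit hydrogens by atom environment:
  7 × C: 2 H each → 14
  5 × C (aromatic): 1 H each → 5
  3 × C: 1 H each → 3
  3 × C: no H
  2 × F: no H
  1 × C (aromatic): no H
  1 × Cl: no H
  1 × I: no H
  Total hydrogens = 22.
Molecular formula: C19H22ClF2I

C19H22ClF2I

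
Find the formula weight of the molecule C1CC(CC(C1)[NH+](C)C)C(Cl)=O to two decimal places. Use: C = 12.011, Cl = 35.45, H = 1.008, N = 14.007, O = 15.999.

190.69

Molecular formula: C9H17ClNO+.
M = 9×12.011 + 1×35.45 + 17×1.008 + 1×14.007 + 1×15.999 = 190.69 g/mol.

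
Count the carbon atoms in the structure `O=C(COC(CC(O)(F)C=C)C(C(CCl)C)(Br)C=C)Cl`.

13

The symbol for carbon appears 13 times in the SMILES. (Cl is a single chlorine, not C + l.)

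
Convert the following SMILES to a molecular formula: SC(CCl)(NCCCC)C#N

Heavy atoms from the SMILES: 7 C, 1 Cl, 2 N, 1 S.
Implicit hydrogens by atom environment:
  4 × C: 2 H each → 8
  2 × C: no H
  1 × C: 3 H
  1 × Cl: no H
  1 × N: 1 H
  1 × N: no H
  1 × S: 1 H
  Total hydrogens = 13.
Molecular formula: C7H13ClN2S

C7H13ClN2S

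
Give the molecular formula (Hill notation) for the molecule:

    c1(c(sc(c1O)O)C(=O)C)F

Heavy atoms from the SMILES: 6 C, 1 F, 3 O, 1 S.
Implicit hydrogens by atom environment:
  4 × C (aromatic): no H
  2 × O: 1 H each → 2
  1 × C: 3 H
  1 × C: no H
  1 × F: no H
  1 × O: no H
  1 × S (aromatic): no H
  Total hydrogens = 5.
Molecular formula: C6H5FO3S

C6H5FO3S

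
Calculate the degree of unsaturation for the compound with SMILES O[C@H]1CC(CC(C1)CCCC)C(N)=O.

Molecular formula from the SMILES: C11H21NO2.
DoU = (2C + 2 + N − H − X)/2 = (2·11 + 2 + 1 − 21 − 0)/2 = 4/2 = 2.
(Structurally: 1 ring(s) + 1 π bond(s) = 2.)

2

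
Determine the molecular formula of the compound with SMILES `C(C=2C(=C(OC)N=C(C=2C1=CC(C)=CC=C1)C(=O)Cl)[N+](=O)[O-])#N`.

Heavy atoms from the SMILES: 15 C, 1 Cl, 3 N, 4 O.
Implicit hydrogens by atom environment:
  7 × C (aromatic): no H
  4 × C (aromatic): 1 H each → 4
  3 × O: no H
  2 × C: 3 H each → 6
  2 × C: no H
  1 × Cl: no H
  1 × N (aromatic): no H
  1 × N: no H
  1 × N (charge +1): no H
  1 × O (charge -1): no H
  Total hydrogens = 10.
Molecular formula: C15H10ClN3O4

C15H10ClN3O4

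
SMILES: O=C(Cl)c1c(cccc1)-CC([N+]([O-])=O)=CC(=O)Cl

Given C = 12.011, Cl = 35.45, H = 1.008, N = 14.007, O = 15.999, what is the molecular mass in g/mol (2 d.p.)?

Molecular formula: C11H7Cl2NO4.
M = 11×12.011 + 2×35.45 + 7×1.008 + 1×14.007 + 4×15.999 = 288.08 g/mol.

288.08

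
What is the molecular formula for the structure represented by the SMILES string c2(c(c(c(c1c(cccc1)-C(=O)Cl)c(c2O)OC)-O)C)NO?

Heavy atoms from the SMILES: 15 C, 1 Cl, 1 N, 5 O.
Implicit hydrogens by atom environment:
  8 × C (aromatic): no H
  4 × C (aromatic): 1 H each → 4
  3 × O: 1 H each → 3
  2 × C: 3 H each → 6
  2 × O: no H
  1 × C: no H
  1 × Cl: no H
  1 × N: 1 H
  Total hydrogens = 14.
Molecular formula: C15H14ClNO5

C15H14ClNO5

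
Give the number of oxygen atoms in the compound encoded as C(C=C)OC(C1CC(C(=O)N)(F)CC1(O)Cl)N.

3

The symbol for oxygen appears 3 times in the SMILES.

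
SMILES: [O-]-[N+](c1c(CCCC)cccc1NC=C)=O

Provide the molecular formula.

C12H16N2O2

Heavy atoms from the SMILES: 12 C, 2 N, 2 O.
Implicit hydrogens by atom environment:
  4 × C: 2 H each → 8
  3 × C (aromatic): 1 H each → 3
  3 × C (aromatic): no H
  1 × C: 3 H
  1 × C: 1 H
  1 × N: 1 H
  1 × N (charge +1): no H
  1 × O: no H
  1 × O (charge -1): no H
  Total hydrogens = 16.
Molecular formula: C12H16N2O2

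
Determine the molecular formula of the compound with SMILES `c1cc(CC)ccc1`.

C8H10

Heavy atoms from the SMILES: 8 C.
Implicit hydrogens by atom environment:
  5 × C (aromatic): 1 H each → 5
  1 × C: 3 H
  1 × C: 2 H
  1 × C (aromatic): no H
  Total hydrogens = 10.
Molecular formula: C8H10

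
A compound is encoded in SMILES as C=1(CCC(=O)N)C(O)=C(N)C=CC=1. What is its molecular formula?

C9H12N2O2

Heavy atoms from the SMILES: 9 C, 2 N, 2 O.
Implicit hydrogens by atom environment:
  3 × C (aromatic): 1 H each → 3
  3 × C (aromatic): no H
  2 × C: 2 H each → 4
  2 × N: 2 H each → 4
  1 × C: no H
  1 × O: 1 H
  1 × O: no H
  Total hydrogens = 12.
Molecular formula: C9H12N2O2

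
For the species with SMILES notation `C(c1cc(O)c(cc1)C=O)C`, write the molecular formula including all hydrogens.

Heavy atoms from the SMILES: 9 C, 2 O.
Implicit hydrogens by atom environment:
  3 × C (aromatic): 1 H each → 3
  3 × C (aromatic): no H
  1 × C: 3 H
  1 × C: 2 H
  1 × C: 1 H
  1 × O: 1 H
  1 × O: no H
  Total hydrogens = 10.
Molecular formula: C9H10O2

C9H10O2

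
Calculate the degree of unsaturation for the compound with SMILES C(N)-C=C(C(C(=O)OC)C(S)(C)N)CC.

2

Molecular formula from the SMILES: C10H20N2O2S.
DoU = (2C + 2 + N − H − X)/2 = (2·10 + 2 + 2 − 20 − 0)/2 = 4/2 = 2.
(Structurally: 0 ring(s) + 2 π bond(s) = 2.)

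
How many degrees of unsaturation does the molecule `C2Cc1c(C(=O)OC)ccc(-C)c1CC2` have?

6

Molecular formula from the SMILES: C13H16O2.
DoU = (2C + 2 + N − H − X)/2 = (2·13 + 2 + 0 − 16 − 0)/2 = 12/2 = 6.
(Structurally: 2 ring(s) + 4 π bond(s) = 6.)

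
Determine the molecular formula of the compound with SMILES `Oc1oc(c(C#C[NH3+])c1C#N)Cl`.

C7H4ClN2O2+

Heavy atoms from the SMILES: 7 C, 1 Cl, 2 N, 2 O.
Implicit hydrogens by atom environment:
  4 × C (aromatic): no H
  3 × C: no H
  1 × Cl: no H
  1 × N (charge +1): 3 H
  1 × N: no H
  1 × O: 1 H
  1 × O (aromatic): no H
  Total hydrogens = 4.
Net charge +1.
Molecular formula: C7H4ClN2O2+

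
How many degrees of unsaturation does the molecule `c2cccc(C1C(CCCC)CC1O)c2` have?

5

Molecular formula from the SMILES: C14H20O.
DoU = (2C + 2 + N − H − X)/2 = (2·14 + 2 + 0 − 20 − 0)/2 = 10/2 = 5.
(Structurally: 2 ring(s) + 3 π bond(s) = 5.)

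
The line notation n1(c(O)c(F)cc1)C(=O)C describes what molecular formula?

C6H6FNO2

Heavy atoms from the SMILES: 6 C, 1 F, 1 N, 2 O.
Implicit hydrogens by atom environment:
  2 × C (aromatic): 1 H each → 2
  2 × C (aromatic): no H
  1 × C: 3 H
  1 × C: no H
  1 × F: no H
  1 × N (aromatic): no H
  1 × O: 1 H
  1 × O: no H
  Total hydrogens = 6.
Molecular formula: C6H6FNO2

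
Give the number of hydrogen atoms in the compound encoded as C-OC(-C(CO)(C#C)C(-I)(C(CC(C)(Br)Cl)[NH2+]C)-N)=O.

Hydrogens are implicit in SMILES; fill each atom to its normal valence:
  5 × C: no H
  3 × C: 3 H each → 9
  2 × C: 2 H each → 4
  2 × C: 1 H each → 2
  2 × O: no H
  1 × Br: no H
  1 × Cl: no H
  1 × I: no H
  1 × N: 2 H
  1 × N (charge +1): 2 H
  1 × O: 1 H
  Total hydrogens = 20.

20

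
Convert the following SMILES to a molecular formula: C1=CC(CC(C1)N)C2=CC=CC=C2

C12H15N

Heavy atoms from the SMILES: 12 C, 1 N.
Implicit hydrogens by atom environment:
  5 × C (aromatic): 1 H each → 5
  4 × C: 1 H each → 4
  2 × C: 2 H each → 4
  1 × C (aromatic): no H
  1 × N: 2 H
  Total hydrogens = 15.
Molecular formula: C12H15N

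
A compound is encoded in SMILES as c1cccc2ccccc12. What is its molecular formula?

C10H8

Heavy atoms from the SMILES: 10 C.
Implicit hydrogens by atom environment:
  8 × C (aromatic): 1 H each → 8
  2 × C (aromatic): no H
  Total hydrogens = 8.
Molecular formula: C10H8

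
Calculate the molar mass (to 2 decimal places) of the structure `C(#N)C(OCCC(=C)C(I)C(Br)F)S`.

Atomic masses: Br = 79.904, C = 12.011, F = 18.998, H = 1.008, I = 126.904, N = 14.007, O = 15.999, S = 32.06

394.04

Molecular formula: C8H10BrFINOS.
M = 1×79.904 + 8×12.011 + 1×18.998 + 10×1.008 + 1×126.904 + 1×14.007 + 1×15.999 + 1×32.06 = 394.04 g/mol.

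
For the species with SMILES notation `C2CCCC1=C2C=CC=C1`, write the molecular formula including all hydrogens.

Heavy atoms from the SMILES: 10 C.
Implicit hydrogens by atom environment:
  4 × C: 2 H each → 8
  4 × C (aromatic): 1 H each → 4
  2 × C (aromatic): no H
  Total hydrogens = 12.
Molecular formula: C10H12

C10H12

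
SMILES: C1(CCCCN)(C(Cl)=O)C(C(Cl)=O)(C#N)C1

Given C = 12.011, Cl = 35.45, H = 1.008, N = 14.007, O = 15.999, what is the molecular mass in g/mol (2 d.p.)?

Molecular formula: C10H12Cl2N2O2.
M = 10×12.011 + 2×35.45 + 12×1.008 + 2×14.007 + 2×15.999 = 263.12 g/mol.

263.12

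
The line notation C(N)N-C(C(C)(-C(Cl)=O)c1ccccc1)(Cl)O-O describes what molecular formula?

C11H14Cl2N2O3

Heavy atoms from the SMILES: 11 C, 2 Cl, 2 N, 3 O.
Implicit hydrogens by atom environment:
  5 × C (aromatic): 1 H each → 5
  3 × C: no H
  2 × Cl: no H
  2 × O: no H
  1 × C: 3 H
  1 × C: 2 H
  1 × C (aromatic): no H
  1 × N: 2 H
  1 × N: 1 H
  1 × O: 1 H
  Total hydrogens = 14.
Molecular formula: C11H14Cl2N2O3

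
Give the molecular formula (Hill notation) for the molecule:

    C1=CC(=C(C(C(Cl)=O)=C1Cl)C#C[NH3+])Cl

Heavy atoms from the SMILES: 9 C, 3 Cl, 1 N, 1 O.
Implicit hydrogens by atom environment:
  4 × C (aromatic): no H
  3 × C: no H
  3 × Cl: no H
  2 × C (aromatic): 1 H each → 2
  1 × N (charge +1): 3 H
  1 × O: no H
  Total hydrogens = 5.
Net charge +1.
Molecular formula: C9H5Cl3NO+

C9H5Cl3NO+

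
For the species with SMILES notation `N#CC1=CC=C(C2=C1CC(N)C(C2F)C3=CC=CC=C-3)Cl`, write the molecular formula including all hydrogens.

Heavy atoms from the SMILES: 17 C, 1 Cl, 1 F, 2 N.
Implicit hydrogens by atom environment:
  7 × C (aromatic): 1 H each → 7
  5 × C (aromatic): no H
  3 × C: 1 H each → 3
  1 × C: 2 H
  1 × C: no H
  1 × Cl: no H
  1 × F: no H
  1 × N: 2 H
  1 × N: no H
  Total hydrogens = 14.
Molecular formula: C17H14ClFN2

C17H14ClFN2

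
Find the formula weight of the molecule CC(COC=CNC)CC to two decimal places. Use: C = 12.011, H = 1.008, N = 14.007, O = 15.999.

Molecular formula: C8H17NO.
M = 8×12.011 + 17×1.008 + 1×14.007 + 1×15.999 = 143.23 g/mol.

143.23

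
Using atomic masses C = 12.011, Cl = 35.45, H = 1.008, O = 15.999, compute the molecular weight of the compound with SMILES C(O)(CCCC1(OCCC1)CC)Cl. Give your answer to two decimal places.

206.71

Molecular formula: C10H19ClO2.
M = 10×12.011 + 1×35.45 + 19×1.008 + 2×15.999 = 206.71 g/mol.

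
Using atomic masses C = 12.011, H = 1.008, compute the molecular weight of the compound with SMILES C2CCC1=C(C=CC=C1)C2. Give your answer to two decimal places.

132.21

Molecular formula: C10H12.
M = 10×12.011 + 12×1.008 = 132.21 g/mol.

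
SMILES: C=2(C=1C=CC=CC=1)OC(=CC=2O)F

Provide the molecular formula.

C10H7FO2

Heavy atoms from the SMILES: 10 C, 1 F, 2 O.
Implicit hydrogens by atom environment:
  6 × C (aromatic): 1 H each → 6
  4 × C (aromatic): no H
  1 × F: no H
  1 × O: 1 H
  1 × O (aromatic): no H
  Total hydrogens = 7.
Molecular formula: C10H7FO2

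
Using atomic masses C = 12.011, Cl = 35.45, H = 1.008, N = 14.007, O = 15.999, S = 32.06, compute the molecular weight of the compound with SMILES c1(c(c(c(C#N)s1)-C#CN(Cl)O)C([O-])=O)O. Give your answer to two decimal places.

257.62

Molecular formula: C8H2ClN2O4S-.
M = 8×12.011 + 1×35.45 + 2×1.008 + 2×14.007 + 4×15.999 + 1×32.06 = 257.62 g/mol.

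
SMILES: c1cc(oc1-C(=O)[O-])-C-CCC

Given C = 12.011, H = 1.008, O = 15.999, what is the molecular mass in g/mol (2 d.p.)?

Molecular formula: C9H11O3-.
M = 9×12.011 + 11×1.008 + 3×15.999 = 167.18 g/mol.

167.18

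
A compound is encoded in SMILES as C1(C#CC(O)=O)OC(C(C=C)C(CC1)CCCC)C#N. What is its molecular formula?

Heavy atoms from the SMILES: 16 C, 1 N, 3 O.
Implicit hydrogens by atom environment:
  6 × C: 2 H each → 12
  5 × C: 1 H each → 5
  4 × C: no H
  2 × O: no H
  1 × C: 3 H
  1 × N: no H
  1 × O: 1 H
  Total hydrogens = 21.
Molecular formula: C16H21NO3

C16H21NO3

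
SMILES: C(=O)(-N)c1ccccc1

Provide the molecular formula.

C7H7NO

Heavy atoms from the SMILES: 7 C, 1 N, 1 O.
Implicit hydrogens by atom environment:
  5 × C (aromatic): 1 H each → 5
  1 × C (aromatic): no H
  1 × C: no H
  1 × N: 2 H
  1 × O: no H
  Total hydrogens = 7.
Molecular formula: C7H7NO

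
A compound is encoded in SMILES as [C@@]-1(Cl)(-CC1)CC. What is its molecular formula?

Heavy atoms from the SMILES: 5 C, 1 Cl.
Implicit hydrogens by atom environment:
  3 × C: 2 H each → 6
  1 × C: 3 H
  1 × C: no H
  1 × Cl: no H
  Total hydrogens = 9.
Molecular formula: C5H9Cl

C5H9Cl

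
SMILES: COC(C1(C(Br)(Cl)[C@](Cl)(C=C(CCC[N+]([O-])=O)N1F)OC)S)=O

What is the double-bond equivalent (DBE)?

Molecular formula from the SMILES: C11H14BrCl2FN2O5S.
DoU = (2C + 2 + N − H − X)/2 = (2·11 + 2 + 2 − 14 − 4)/2 = 8/2 = 4.
(Structurally: 1 ring(s) + 3 π bond(s) = 4.)

4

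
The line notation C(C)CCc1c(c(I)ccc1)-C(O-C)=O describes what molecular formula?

Heavy atoms from the SMILES: 12 C, 1 I, 2 O.
Implicit hydrogens by atom environment:
  3 × C: 2 H each → 6
  3 × C (aromatic): 1 H each → 3
  3 × C (aromatic): no H
  2 × C: 3 H each → 6
  2 × O: no H
  1 × C: no H
  1 × I: no H
  Total hydrogens = 15.
Molecular formula: C12H15IO2

C12H15IO2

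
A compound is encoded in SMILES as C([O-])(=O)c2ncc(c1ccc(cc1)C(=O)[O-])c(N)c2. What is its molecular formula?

[C13H8N2O4]2-

Heavy atoms from the SMILES: 13 C, 2 N, 4 O.
Implicit hydrogens by atom environment:
  6 × C (aromatic): 1 H each → 6
  5 × C (aromatic): no H
  2 × C: no H
  2 × O: no H
  2 × O (charge -1): no H
  1 × N: 2 H
  1 × N (aromatic): no H
  Total hydrogens = 8.
Net charge -2.
Molecular formula: [C13H8N2O4]2-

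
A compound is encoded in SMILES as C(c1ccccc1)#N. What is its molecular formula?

C7H5N

Heavy atoms from the SMILES: 7 C, 1 N.
Implicit hydrogens by atom environment:
  5 × C (aromatic): 1 H each → 5
  1 × C (aromatic): no H
  1 × C: no H
  1 × N: no H
  Total hydrogens = 5.
Molecular formula: C7H5N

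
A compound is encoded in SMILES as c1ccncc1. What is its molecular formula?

C5H5N

Heavy atoms from the SMILES: 5 C, 1 N.
Implicit hydrogens by atom environment:
  5 × C (aromatic): 1 H each → 5
  1 × N (aromatic): no H
  Total hydrogens = 5.
Molecular formula: C5H5N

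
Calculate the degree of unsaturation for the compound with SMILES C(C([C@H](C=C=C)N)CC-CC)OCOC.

Molecular formula from the SMILES: C12H23NO2.
DoU = (2C + 2 + N − H − X)/2 = (2·12 + 2 + 1 − 23 − 0)/2 = 4/2 = 2.
(Structurally: 0 ring(s) + 2 π bond(s) = 2.)

2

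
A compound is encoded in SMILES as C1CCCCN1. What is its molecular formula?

C5H11N

Heavy atoms from the SMILES: 5 C, 1 N.
Implicit hydrogens by atom environment:
  5 × C: 2 H each → 10
  1 × N: 1 H
  Total hydrogens = 11.
Molecular formula: C5H11N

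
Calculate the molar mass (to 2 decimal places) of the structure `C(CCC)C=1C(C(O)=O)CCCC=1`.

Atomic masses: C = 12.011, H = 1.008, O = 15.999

182.26

Molecular formula: C11H18O2.
M = 11×12.011 + 18×1.008 + 2×15.999 = 182.26 g/mol.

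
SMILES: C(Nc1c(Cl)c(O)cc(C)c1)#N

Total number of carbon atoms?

8

The symbol for carbon appears 8 times in the SMILES. Lowercase c denotes aromatic carbon and counts toward C.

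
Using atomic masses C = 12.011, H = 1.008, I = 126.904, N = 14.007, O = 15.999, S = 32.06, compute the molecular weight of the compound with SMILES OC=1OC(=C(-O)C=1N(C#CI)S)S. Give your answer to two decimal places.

329.13

Molecular formula: C6H4INO3S2.
M = 6×12.011 + 4×1.008 + 1×126.904 + 1×14.007 + 3×15.999 + 2×32.06 = 329.13 g/mol.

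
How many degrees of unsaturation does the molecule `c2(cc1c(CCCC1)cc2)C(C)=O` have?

6

Molecular formula from the SMILES: C12H14O.
DoU = (2C + 2 + N − H − X)/2 = (2·12 + 2 + 0 − 14 − 0)/2 = 12/2 = 6.
(Structurally: 2 ring(s) + 4 π bond(s) = 6.)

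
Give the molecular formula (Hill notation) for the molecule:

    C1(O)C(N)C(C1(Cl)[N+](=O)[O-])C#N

Heavy atoms from the SMILES: 5 C, 1 Cl, 3 N, 3 O.
Implicit hydrogens by atom environment:
  3 × C: 1 H each → 3
  2 × C: no H
  1 × Cl: no H
  1 × N: 2 H
  1 × N: no H
  1 × N (charge +1): no H
  1 × O: 1 H
  1 × O: no H
  1 × O (charge -1): no H
  Total hydrogens = 6.
Molecular formula: C5H6ClN3O3

C5H6ClN3O3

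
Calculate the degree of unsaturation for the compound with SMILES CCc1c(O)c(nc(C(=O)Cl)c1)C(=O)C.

6

Molecular formula from the SMILES: C10H10ClNO3.
DoU = (2C + 2 + N − H − X)/2 = (2·10 + 2 + 1 − 10 − 1)/2 = 12/2 = 6.
(Structurally: 1 ring(s) + 5 π bond(s) = 6.)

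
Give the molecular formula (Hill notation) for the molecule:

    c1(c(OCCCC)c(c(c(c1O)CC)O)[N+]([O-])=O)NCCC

Heavy atoms from the SMILES: 15 C, 2 N, 5 O.
Implicit hydrogens by atom environment:
  6 × C: 2 H each → 12
  6 × C (aromatic): no H
  3 × C: 3 H each → 9
  2 × O: 1 H each → 2
  2 × O: no H
  1 × N: 1 H
  1 × N (charge +1): no H
  1 × O (charge -1): no H
  Total hydrogens = 24.
Molecular formula: C15H24N2O5

C15H24N2O5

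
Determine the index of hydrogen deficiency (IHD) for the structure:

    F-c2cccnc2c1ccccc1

8

Molecular formula from the SMILES: C11H8FN.
DoU = (2C + 2 + N − H − X)/2 = (2·11 + 2 + 1 − 8 − 1)/2 = 16/2 = 8.
(Structurally: 2 ring(s) + 6 π bond(s) = 8.)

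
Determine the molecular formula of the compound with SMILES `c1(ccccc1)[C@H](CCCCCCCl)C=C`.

C15H21Cl

Heavy atoms from the SMILES: 15 C, 1 Cl.
Implicit hydrogens by atom environment:
  7 × C: 2 H each → 14
  5 × C (aromatic): 1 H each → 5
  2 × C: 1 H each → 2
  1 × C (aromatic): no H
  1 × Cl: no H
  Total hydrogens = 21.
Molecular formula: C15H21Cl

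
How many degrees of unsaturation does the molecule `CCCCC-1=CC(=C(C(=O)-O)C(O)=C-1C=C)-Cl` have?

Molecular formula from the SMILES: C13H15ClO3.
DoU = (2C + 2 + N − H − X)/2 = (2·13 + 2 + 0 − 15 − 1)/2 = 12/2 = 6.
(Structurally: 1 ring(s) + 5 π bond(s) = 6.)

6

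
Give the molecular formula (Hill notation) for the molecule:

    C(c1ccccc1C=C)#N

Heavy atoms from the SMILES: 9 C, 1 N.
Implicit hydrogens by atom environment:
  4 × C (aromatic): 1 H each → 4
  2 × C (aromatic): no H
  1 × C: 2 H
  1 × C: 1 H
  1 × C: no H
  1 × N: no H
  Total hydrogens = 7.
Molecular formula: C9H7N

C9H7N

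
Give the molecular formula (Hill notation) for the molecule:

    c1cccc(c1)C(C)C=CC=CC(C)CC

Heavy atoms from the SMILES: 16 C.
Implicit hydrogens by atom environment:
  6 × C: 1 H each → 6
  5 × C (aromatic): 1 H each → 5
  3 × C: 3 H each → 9
  1 × C: 2 H
  1 × C (aromatic): no H
  Total hydrogens = 22.
Molecular formula: C16H22

C16H22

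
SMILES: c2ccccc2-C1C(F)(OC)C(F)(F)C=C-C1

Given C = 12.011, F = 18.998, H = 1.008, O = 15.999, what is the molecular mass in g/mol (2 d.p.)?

Molecular formula: C13H13F3O.
M = 13×12.011 + 3×18.998 + 13×1.008 + 1×15.999 = 242.24 g/mol.

242.24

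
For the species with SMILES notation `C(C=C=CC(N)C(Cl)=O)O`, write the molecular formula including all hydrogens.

C6H8ClNO2

Heavy atoms from the SMILES: 6 C, 1 Cl, 1 N, 2 O.
Implicit hydrogens by atom environment:
  3 × C: 1 H each → 3
  2 × C: no H
  1 × C: 2 H
  1 × Cl: no H
  1 × N: 2 H
  1 × O: 1 H
  1 × O: no H
  Total hydrogens = 8.
Molecular formula: C6H8ClNO2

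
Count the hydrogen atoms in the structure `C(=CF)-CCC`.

Hydrogens are implicit in SMILES; fill each atom to its normal valence:
  2 × C: 2 H each → 4
  2 × C: 1 H each → 2
  1 × C: 3 H
  1 × F: no H
  Total hydrogens = 9.

9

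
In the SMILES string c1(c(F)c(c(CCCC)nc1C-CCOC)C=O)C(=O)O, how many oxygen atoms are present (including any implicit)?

4

The symbol for oxygen appears 4 times in the SMILES.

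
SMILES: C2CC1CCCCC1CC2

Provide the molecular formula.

Heavy atoms from the SMILES: 10 C.
Implicit hydrogens by atom environment:
  8 × C: 2 H each → 16
  2 × C: 1 H each → 2
  Total hydrogens = 18.
Molecular formula: C10H18

C10H18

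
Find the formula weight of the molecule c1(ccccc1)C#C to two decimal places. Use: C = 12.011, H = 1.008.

Molecular formula: C8H6.
M = 8×12.011 + 6×1.008 = 102.14 g/mol.

102.14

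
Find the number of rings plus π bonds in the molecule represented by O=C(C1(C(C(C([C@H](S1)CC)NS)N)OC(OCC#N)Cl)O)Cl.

Molecular formula from the SMILES: C11H17Cl2N3O4S2.
DoU = (2C + 2 + N − H − X)/2 = (2·11 + 2 + 3 − 17 − 2)/2 = 8/2 = 4.
(Structurally: 1 ring(s) + 3 π bond(s) = 4.)

4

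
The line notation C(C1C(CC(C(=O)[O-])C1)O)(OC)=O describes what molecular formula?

Heavy atoms from the SMILES: 8 C, 5 O.
Implicit hydrogens by atom environment:
  3 × C: 1 H each → 3
  3 × O: no H
  2 × C: 2 H each → 4
  2 × C: no H
  1 × C: 3 H
  1 × O: 1 H
  1 × O (charge -1): no H
  Total hydrogens = 11.
Net charge -1.
Molecular formula: C8H11O5-

C8H11O5-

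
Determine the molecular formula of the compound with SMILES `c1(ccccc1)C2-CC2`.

C9H10

Heavy atoms from the SMILES: 9 C.
Implicit hydrogens by atom environment:
  5 × C (aromatic): 1 H each → 5
  2 × C: 2 H each → 4
  1 × C: 1 H
  1 × C (aromatic): no H
  Total hydrogens = 10.
Molecular formula: C9H10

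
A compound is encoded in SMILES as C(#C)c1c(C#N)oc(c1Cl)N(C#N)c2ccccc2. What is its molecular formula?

C14H6ClN3O

Heavy atoms from the SMILES: 14 C, 1 Cl, 3 N, 1 O.
Implicit hydrogens by atom environment:
  5 × C (aromatic): 1 H each → 5
  5 × C (aromatic): no H
  3 × C: no H
  3 × N: no H
  1 × C: 1 H
  1 × Cl: no H
  1 × O (aromatic): no H
  Total hydrogens = 6.
Molecular formula: C14H6ClN3O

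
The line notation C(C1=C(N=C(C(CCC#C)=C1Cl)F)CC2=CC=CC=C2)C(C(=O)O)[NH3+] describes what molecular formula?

Heavy atoms from the SMILES: 19 C, 1 Cl, 1 F, 2 N, 2 O.
Implicit hydrogens by atom environment:
  6 × C (aromatic): no H
  5 × C (aromatic): 1 H each → 5
  4 × C: 2 H each → 8
  2 × C: 1 H each → 2
  2 × C: no H
  1 × Cl: no H
  1 × F: no H
  1 × N (charge +1): 3 H
  1 × N (aromatic): no H
  1 × O: 1 H
  1 × O: no H
  Total hydrogens = 19.
Net charge +1.
Molecular formula: C19H19ClFN2O2+

C19H19ClFN2O2+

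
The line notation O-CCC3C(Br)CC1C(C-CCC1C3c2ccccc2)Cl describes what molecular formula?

Heavy atoms from the SMILES: 1 Br, 18 C, 1 Cl, 1 O.
Implicit hydrogens by atom environment:
  6 × C: 2 H each → 12
  6 × C: 1 H each → 6
  5 × C (aromatic): 1 H each → 5
  1 × Br: no H
  1 × C (aromatic): no H
  1 × Cl: no H
  1 × O: 1 H
  Total hydrogens = 24.
Molecular formula: C18H24BrClO

C18H24BrClO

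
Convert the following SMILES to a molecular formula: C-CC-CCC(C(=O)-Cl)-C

C8H15ClO

Heavy atoms from the SMILES: 8 C, 1 Cl, 1 O.
Implicit hydrogens by atom environment:
  4 × C: 2 H each → 8
  2 × C: 3 H each → 6
  1 × C: 1 H
  1 × C: no H
  1 × Cl: no H
  1 × O: no H
  Total hydrogens = 15.
Molecular formula: C8H15ClO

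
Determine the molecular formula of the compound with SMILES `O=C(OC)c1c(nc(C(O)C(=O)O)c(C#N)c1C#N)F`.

C11H6FN3O5

Heavy atoms from the SMILES: 11 C, 1 F, 3 N, 5 O.
Implicit hydrogens by atom environment:
  5 × C (aromatic): no H
  4 × C: no H
  3 × O: no H
  2 × N: no H
  2 × O: 1 H each → 2
  1 × C: 3 H
  1 × C: 1 H
  1 × F: no H
  1 × N (aromatic): no H
  Total hydrogens = 6.
Molecular formula: C11H6FN3O5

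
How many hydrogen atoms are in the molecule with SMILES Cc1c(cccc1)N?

Hydrogens are implicit in SMILES; fill each atom to its normal valence:
  4 × C (aromatic): 1 H each → 4
  2 × C (aromatic): no H
  1 × C: 3 H
  1 × N: 2 H
  Total hydrogens = 9.

9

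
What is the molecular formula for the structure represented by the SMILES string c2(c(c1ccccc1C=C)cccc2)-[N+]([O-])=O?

Heavy atoms from the SMILES: 14 C, 1 N, 2 O.
Implicit hydrogens by atom environment:
  8 × C (aromatic): 1 H each → 8
  4 × C (aromatic): no H
  1 × C: 2 H
  1 × C: 1 H
  1 × N (charge +1): no H
  1 × O: no H
  1 × O (charge -1): no H
  Total hydrogens = 11.
Molecular formula: C14H11NO2

C14H11NO2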